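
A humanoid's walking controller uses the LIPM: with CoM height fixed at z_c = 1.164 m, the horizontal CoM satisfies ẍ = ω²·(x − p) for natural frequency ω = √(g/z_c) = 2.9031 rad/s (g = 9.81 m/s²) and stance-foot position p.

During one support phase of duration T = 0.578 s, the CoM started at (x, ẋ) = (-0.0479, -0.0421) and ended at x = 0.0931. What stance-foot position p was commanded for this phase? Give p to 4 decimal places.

ωT = 2.9031·0.578 = 1.677992; cosh(ωT) = 2.770770, sinh(ωT) = 2.584022
x(T) = p + (x₀−p)·cosh(ωT) + (ẋ₀/ω)·sinh(ωT) ⇒ p·(1 − cosh) = x(T) − x₀·cosh − (ẋ₀/ω)·sinh
numerator   = 0.0931 − (-0.0479)·2.770770 − (-0.0421/2.9031)·2.584022 = 0.263293
denominator = 1 − 2.770770 = -1.770770
p = 0.263293 / -1.770770 = -0.1487

p = -0.1487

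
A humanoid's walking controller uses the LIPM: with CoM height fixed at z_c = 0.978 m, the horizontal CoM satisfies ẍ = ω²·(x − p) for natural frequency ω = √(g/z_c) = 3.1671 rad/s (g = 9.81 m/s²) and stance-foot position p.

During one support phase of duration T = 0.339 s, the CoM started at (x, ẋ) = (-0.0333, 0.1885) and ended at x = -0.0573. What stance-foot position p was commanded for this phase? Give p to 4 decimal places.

p = 0.1259

ωT = 3.1671·0.339 = 1.073647; cosh(ωT) = 1.633895, sinh(ωT) = 1.292136
x(T) = p + (x₀−p)·cosh(ωT) + (ẋ₀/ω)·sinh(ωT) ⇒ p·(1 − cosh) = x(T) − x₀·cosh − (ẋ₀/ω)·sinh
numerator   = -0.0573 − (-0.0333)·1.633895 − (0.1885/3.1671)·1.292136 = -0.079797
denominator = 1 − 1.633895 = -0.633895
p = -0.079797 / -0.633895 = 0.1259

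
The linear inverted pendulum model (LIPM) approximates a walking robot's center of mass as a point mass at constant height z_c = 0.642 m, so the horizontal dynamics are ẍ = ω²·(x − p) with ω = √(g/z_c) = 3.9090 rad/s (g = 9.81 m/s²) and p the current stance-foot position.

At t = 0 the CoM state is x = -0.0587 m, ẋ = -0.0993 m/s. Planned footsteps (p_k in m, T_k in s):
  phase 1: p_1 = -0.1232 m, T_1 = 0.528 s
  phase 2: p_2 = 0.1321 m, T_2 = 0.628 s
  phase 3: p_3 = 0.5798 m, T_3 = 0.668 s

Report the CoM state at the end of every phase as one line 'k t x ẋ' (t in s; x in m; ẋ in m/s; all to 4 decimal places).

1 0.5280 0.0365 0.5796
2 1.1560 0.4283 1.2397
3 1.8240 1.6901 4.4746

phase 1: p=-0.1232, T=0.528, ωT=2.063952, cosh=4.001995, sinh=3.875044; start (x,ẋ)=(-0.058700, -0.099300) → end (x,ẋ)=(0.036491, 0.579619)
phase 2: p=0.1321, T=0.628, ωT=2.454852, cosh=5.865293, sinh=5.779417; start (x,ẋ)=(0.036491, 0.579619) → end (x,ẋ)=(0.428287, 1.239665)
phase 3: p=0.5798, T=0.668, ωT=2.611212, cosh=6.844494, sinh=6.771049; start (x,ẋ)=(0.428287, 1.239665) → end (x,ẋ)=(1.690079, 4.474628)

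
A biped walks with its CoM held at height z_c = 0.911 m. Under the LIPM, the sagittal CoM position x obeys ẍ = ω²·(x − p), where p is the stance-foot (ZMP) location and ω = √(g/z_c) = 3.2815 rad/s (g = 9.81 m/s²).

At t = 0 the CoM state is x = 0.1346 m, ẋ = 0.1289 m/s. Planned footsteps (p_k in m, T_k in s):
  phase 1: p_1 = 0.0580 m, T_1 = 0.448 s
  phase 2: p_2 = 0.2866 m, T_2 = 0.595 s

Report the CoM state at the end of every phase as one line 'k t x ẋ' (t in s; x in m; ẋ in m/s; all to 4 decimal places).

phase 1: p=0.0580, T=0.448, ωT=1.470112, cosh=2.289811, sinh=2.059911; start (x,ẋ)=(0.134600, 0.128900) → end (x,ẋ)=(0.314315, 0.812942)
phase 2: p=0.2866, T=0.595, ωT=1.952492, cosh=3.594074, sinh=3.452154; start (x,ẋ)=(0.314315, 0.812942) → end (x,ẋ)=(1.241427, 3.235730)

1 0.4480 0.3143 0.8129
2 1.0430 1.2414 3.2357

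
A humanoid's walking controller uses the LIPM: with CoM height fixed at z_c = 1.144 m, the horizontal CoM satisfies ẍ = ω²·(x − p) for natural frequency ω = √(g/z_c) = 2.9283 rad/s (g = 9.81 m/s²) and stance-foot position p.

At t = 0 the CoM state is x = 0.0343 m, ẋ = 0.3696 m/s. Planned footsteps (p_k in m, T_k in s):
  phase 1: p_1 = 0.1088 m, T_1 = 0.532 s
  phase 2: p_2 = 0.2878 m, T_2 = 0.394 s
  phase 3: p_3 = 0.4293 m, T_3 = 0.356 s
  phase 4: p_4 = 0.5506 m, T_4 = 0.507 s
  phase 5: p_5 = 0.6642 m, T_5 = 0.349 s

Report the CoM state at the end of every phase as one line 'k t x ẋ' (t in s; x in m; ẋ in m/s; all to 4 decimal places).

phase 1: p=0.1088, T=0.532, ωT=1.557856, cosh=2.479607, sinh=2.269020; start (x,ẋ)=(0.034300, 0.369600) → end (x,ẋ)=(0.210457, 0.421457)
phase 2: p=0.2878, T=0.394, ωT=1.153750, cosh=1.742755, sinh=1.427304; start (x,ẋ)=(0.210457, 0.421457) → end (x,ẋ)=(0.358436, 0.411237)
phase 3: p=0.4293, T=0.356, ωT=1.042475, cosh=1.594404, sinh=1.241823; start (x,ẋ)=(0.358436, 0.411237) → end (x,ẋ)=(0.490710, 0.397985)
phase 4: p=0.5506, T=0.507, ωT=1.484648, cosh=2.319997, sinh=2.093415; start (x,ẋ)=(0.490710, 0.397985) → end (x,ẋ)=(0.696171, 0.556189)
phase 5: p=0.6642, T=0.349, ωT=1.021977, cosh=1.569282, sinh=1.209400; start (x,ẋ)=(0.696171, 0.556189) → end (x,ẋ)=(0.944080, 0.986043)

1 0.5320 0.2105 0.4215
2 0.9260 0.3584 0.4112
3 1.2820 0.4907 0.3980
4 1.7890 0.6962 0.5562
5 2.1380 0.9441 0.9860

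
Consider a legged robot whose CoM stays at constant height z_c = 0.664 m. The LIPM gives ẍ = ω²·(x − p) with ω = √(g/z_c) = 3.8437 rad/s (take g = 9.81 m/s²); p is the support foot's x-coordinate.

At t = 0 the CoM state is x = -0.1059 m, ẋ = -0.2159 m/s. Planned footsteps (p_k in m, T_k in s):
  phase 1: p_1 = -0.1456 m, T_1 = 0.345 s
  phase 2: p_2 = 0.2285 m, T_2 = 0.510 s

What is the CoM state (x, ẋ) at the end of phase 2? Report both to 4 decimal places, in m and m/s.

x = -1.3446, ẋ = -5.8578

phase 1: p=-0.1456, T=0.345, ωT=1.326076, cosh=2.015877, sinh=1.750360; start (x,ẋ)=(-0.105900, -0.215900) → end (x,ẋ)=(-0.163887, -0.168132)
phase 2: p=0.2285, T=0.510, ωT=1.960287, cosh=3.621091, sinh=3.480273; start (x,ẋ)=(-0.163887, -0.168132) → end (x,ẋ)=(-1.344604, -5.857833)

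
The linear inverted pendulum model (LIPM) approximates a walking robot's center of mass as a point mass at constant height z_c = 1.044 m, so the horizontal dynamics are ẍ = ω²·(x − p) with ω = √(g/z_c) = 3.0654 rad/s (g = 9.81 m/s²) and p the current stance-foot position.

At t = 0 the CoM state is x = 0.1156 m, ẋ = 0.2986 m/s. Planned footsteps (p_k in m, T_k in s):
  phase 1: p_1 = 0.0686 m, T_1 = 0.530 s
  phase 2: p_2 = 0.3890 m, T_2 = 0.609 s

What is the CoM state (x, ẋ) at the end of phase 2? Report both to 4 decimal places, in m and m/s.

x = 1.6982, ẋ = 4.1697

phase 1: p=0.0686, T=0.530, ωT=1.624662, cosh=2.636841, sinh=2.439862; start (x,ẋ)=(0.115600, 0.298600) → end (x,ẋ)=(0.430198, 1.138881)
phase 2: p=0.3890, T=0.609, ωT=1.866829, cosh=3.311183, sinh=3.156569; start (x,ẋ)=(0.430198, 1.138881) → end (x,ẋ)=(1.698167, 4.169680)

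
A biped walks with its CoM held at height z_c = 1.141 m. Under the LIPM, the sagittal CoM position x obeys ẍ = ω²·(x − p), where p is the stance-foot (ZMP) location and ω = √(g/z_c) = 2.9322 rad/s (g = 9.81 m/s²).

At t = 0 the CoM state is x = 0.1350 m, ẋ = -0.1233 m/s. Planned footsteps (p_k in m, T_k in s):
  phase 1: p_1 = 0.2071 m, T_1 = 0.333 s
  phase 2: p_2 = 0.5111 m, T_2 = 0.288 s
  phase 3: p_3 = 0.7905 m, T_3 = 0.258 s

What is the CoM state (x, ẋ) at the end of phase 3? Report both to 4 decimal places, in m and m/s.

x = -1.1094, ẋ = -5.0000

phase 1: p=0.2071, T=0.333, ωT=0.976423, cosh=1.515799, sinh=1.139143; start (x,ẋ)=(0.135000, -0.123300) → end (x,ẋ)=(0.049910, -0.427726)
phase 2: p=0.5111, T=0.288, ωT=0.844474, cosh=1.378268, sinh=0.948485; start (x,ẋ)=(0.049910, -0.427726) → end (x,ẋ)=(-0.262901, -1.872159)
phase 3: p=0.7905, T=0.258, ωT=0.756508, cosh=1.300062, sinh=0.830759; start (x,ẋ)=(-0.262901, -1.872159) → end (x,ẋ)=(-1.109413, -4.999959)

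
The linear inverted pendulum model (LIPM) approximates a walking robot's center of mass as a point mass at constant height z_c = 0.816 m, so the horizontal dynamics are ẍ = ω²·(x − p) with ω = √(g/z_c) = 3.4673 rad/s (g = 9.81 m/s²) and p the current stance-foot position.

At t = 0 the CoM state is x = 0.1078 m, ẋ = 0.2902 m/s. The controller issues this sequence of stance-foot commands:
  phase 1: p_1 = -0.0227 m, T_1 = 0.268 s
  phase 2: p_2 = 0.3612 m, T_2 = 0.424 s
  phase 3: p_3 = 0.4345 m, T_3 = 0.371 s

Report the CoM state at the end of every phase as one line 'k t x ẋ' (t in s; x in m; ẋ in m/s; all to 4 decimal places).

phase 1: p=-0.0227, T=0.268, ωT=0.929236, cosh=1.463715, sinh=1.068860; start (x,ẋ)=(0.107800, 0.290200) → end (x,ẋ)=(0.257774, 0.908411)
phase 2: p=0.3612, T=0.424, ωT=1.470135, cosh=2.289859, sinh=2.059964; start (x,ẋ)=(0.257774, 0.908411) → end (x,ẋ)=(0.664067, 1.341413)
phase 3: p=0.4345, T=0.371, ωT=1.286368, cosh=1.947945, sinh=1.671672; start (x,ẋ)=(0.664067, 1.341413) → end (x,ẋ)=(1.528413, 3.943614)

1 0.2680 0.2578 0.9084
2 0.6920 0.6641 1.3414
3 1.0630 1.5284 3.9436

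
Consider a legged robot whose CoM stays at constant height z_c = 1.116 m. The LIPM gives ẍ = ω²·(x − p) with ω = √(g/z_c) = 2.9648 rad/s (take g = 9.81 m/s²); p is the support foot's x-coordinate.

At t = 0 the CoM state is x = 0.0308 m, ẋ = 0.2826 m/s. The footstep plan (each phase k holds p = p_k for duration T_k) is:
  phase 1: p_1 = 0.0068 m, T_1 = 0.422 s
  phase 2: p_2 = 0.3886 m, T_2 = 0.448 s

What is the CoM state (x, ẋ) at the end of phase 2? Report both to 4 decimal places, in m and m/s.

x = 0.4016, ẋ = 0.3546

phase 1: p=0.0068, T=0.422, ωT=1.251146, cosh=1.890260, sinh=1.604084; start (x,ẋ)=(0.030800, 0.282600) → end (x,ẋ)=(0.205065, 0.648326)
phase 2: p=0.3886, T=0.448, ωT=1.328230, cosh=2.019652, sinh=1.754706; start (x,ẋ)=(0.205065, 0.648326) → end (x,ẋ)=(0.401633, 0.354579)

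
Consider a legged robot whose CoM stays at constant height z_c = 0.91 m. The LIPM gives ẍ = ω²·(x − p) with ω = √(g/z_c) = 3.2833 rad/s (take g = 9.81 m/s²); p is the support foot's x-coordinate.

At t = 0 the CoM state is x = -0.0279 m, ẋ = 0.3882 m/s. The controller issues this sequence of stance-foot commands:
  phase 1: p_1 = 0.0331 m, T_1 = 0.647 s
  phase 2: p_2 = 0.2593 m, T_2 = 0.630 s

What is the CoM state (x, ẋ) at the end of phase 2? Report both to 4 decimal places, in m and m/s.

phase 1: p=0.0331, T=0.647, ωT=2.124295, cosh=4.243257, sinh=4.123740; start (x,ẋ)=(-0.027900, 0.388200) → end (x,ẋ)=(0.261830, 0.821324)
phase 2: p=0.2593, T=0.630, ωT=2.068479, cosh=4.019578, sinh=3.893200; start (x,ẋ)=(0.261830, 0.821324) → end (x,ẋ)=(1.243364, 3.333724)

x = 1.2434, ẋ = 3.3337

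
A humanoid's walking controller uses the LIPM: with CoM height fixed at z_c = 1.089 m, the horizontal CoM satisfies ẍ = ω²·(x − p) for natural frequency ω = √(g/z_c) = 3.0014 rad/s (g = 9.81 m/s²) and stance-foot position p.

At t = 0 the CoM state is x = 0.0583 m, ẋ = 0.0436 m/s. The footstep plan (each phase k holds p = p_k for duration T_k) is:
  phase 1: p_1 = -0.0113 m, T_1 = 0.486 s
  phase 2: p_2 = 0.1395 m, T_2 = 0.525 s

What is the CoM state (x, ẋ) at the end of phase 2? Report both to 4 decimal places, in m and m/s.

phase 1: p=-0.0113, T=0.486, ωT=1.458680, cosh=2.266412, sinh=2.033869; start (x,ẋ)=(0.058300, 0.043600) → end (x,ẋ)=(0.175987, 0.523686)
phase 2: p=0.1395, T=0.525, ωT=1.575735, cosh=2.520574, sinh=2.313719; start (x,ẋ)=(0.175987, 0.523686) → end (x,ẋ)=(0.635168, 1.573371)

x = 0.6352, ẋ = 1.5734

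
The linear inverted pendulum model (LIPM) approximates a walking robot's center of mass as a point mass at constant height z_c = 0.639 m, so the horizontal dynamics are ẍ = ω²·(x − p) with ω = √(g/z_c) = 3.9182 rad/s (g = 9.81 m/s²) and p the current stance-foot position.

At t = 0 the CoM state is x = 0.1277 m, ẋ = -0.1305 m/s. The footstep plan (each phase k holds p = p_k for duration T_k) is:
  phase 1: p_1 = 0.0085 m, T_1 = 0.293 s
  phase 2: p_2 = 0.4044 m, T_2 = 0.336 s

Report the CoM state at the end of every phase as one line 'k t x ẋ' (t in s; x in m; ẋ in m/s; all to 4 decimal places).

1 0.2930 0.1681 0.4356
2 0.6290 0.1244 -0.7322

phase 1: p=0.0085, T=0.293, ωT=1.148033, cosh=1.734623, sinh=1.417363; start (x,ẋ)=(0.127700, -0.130500) → end (x,ẋ)=(0.168060, 0.435610)
phase 2: p=0.4044, T=0.336, ωT=1.316515, cosh=1.999233, sinh=1.731166; start (x,ẋ)=(0.168060, 0.435610) → end (x,ẋ)=(0.124366, -0.732219)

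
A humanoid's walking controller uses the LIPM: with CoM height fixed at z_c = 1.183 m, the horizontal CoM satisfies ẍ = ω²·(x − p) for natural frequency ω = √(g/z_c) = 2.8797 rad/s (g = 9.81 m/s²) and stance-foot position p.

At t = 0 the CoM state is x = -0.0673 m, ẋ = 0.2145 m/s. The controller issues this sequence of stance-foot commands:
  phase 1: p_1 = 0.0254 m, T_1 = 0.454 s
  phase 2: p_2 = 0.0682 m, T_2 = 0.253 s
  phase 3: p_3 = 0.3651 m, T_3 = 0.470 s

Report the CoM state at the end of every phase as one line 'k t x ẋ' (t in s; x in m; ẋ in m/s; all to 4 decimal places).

phase 1: p=0.0254, T=0.454, ωT=1.307384, cosh=1.983509, sinh=1.712982; start (x,ẋ)=(-0.067300, 0.214500) → end (x,ẋ)=(-0.030877, -0.031815)
phase 2: p=0.0682, T=0.253, ωT=0.728564, cosh=1.277352, sinh=0.794751; start (x,ẋ)=(-0.030877, -0.031815) → end (x,ẋ)=(-0.067136, -0.267390)
phase 3: p=0.3651, T=0.470, ωT=1.353459, cosh=2.064568, sinh=1.806223; start (x,ẋ)=(-0.067136, -0.267390) → end (x,ẋ)=(-0.694994, -2.800268)

1 0.4540 -0.0309 -0.0318
2 0.7070 -0.0671 -0.2674
3 1.1770 -0.6950 -2.8003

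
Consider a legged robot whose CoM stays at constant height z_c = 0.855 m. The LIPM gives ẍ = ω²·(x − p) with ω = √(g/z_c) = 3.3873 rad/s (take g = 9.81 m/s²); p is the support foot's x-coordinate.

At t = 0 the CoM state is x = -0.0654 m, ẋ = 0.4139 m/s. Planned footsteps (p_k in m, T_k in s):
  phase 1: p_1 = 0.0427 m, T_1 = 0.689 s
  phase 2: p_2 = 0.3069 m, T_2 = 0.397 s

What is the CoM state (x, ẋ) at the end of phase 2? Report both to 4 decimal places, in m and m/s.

x = 0.0416, ẋ = -0.6457

phase 1: p=0.0427, T=0.689, ωT=2.333850, cosh=5.207253, sinh=5.110331; start (x,ẋ)=(-0.065400, 0.413900) → end (x,ẋ)=(0.104236, 0.284047)
phase 2: p=0.3069, T=0.397, ωT=1.344758, cosh=2.048930, sinh=1.788328; start (x,ẋ)=(0.104236, 0.284047) → end (x,ẋ)=(0.041618, -0.645665)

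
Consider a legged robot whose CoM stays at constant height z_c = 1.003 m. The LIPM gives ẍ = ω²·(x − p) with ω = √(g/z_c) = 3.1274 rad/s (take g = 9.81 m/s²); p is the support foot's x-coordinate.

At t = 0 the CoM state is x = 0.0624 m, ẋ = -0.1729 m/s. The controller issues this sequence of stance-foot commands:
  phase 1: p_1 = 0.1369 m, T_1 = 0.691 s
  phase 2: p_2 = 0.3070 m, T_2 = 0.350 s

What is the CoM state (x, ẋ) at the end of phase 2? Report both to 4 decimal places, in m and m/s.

phase 1: p=0.1369, T=0.691, ωT=2.161033, cosh=4.397655, sinh=4.282449; start (x,ẋ)=(0.062400, -0.172900) → end (x,ẋ)=(-0.427483, -1.758128)
phase 2: p=0.3070, T=0.350, ωT=1.094590, cosh=1.661317, sinh=1.326640; start (x,ẋ)=(-0.427483, -1.758128) → end (x,ẋ)=(-1.659005, -5.968129)

x = -1.6590, ẋ = -5.9681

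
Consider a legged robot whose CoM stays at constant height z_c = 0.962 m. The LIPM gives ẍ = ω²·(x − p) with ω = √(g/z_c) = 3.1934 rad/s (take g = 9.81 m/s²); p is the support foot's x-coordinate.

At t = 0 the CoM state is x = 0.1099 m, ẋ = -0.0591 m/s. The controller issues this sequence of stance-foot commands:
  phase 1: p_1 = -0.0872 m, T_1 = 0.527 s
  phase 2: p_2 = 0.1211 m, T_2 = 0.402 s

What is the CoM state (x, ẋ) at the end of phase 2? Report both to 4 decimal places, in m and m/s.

x = 1.4566, ẋ = 4.4135

phase 1: p=-0.0872, T=0.527, ωT=1.682922, cosh=2.783543, sinh=2.597713; start (x,ẋ)=(0.109900, -0.059100) → end (x,ẋ)=(0.413361, 1.470543)
phase 2: p=0.1211, T=0.402, ωT=1.283747, cosh=1.943569, sinh=1.666572; start (x,ẋ)=(0.413361, 1.470543) → end (x,ẋ)=(1.456576, 4.413522)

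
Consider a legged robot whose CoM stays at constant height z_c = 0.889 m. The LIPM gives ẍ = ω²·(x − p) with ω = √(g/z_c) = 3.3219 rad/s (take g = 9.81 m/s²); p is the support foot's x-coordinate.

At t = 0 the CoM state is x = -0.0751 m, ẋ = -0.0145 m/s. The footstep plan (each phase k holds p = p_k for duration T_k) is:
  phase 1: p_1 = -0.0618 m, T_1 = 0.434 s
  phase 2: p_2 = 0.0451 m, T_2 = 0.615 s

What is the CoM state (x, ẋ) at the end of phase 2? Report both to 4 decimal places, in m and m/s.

phase 1: p=-0.0618, T=0.434, ωT=1.441705, cosh=2.232210, sinh=1.995686; start (x,ẋ)=(-0.075100, -0.014500) → end (x,ẋ)=(-0.100200, -0.120539)
phase 2: p=0.0451, T=0.615, ωT=2.042968, cosh=3.921558, sinh=3.791915; start (x,ẋ)=(-0.100200, -0.120539) → end (x,ẋ)=(-0.662294, -2.302946)

x = -0.6623, ẋ = -2.3029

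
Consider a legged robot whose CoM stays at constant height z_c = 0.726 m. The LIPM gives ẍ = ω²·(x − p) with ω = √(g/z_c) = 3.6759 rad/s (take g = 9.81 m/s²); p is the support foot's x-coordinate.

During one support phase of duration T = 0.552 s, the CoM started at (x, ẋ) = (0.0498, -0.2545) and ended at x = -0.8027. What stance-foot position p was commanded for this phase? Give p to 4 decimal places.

p = 0.2567

ωT = 3.6759·0.552 = 2.029097; cosh(ωT) = 3.869333, sinh(ωT) = 3.737879
x(T) = p + (x₀−p)·cosh(ωT) + (ẋ₀/ω)·sinh(ωT) ⇒ p·(1 − cosh) = x(T) − x₀·cosh − (ẋ₀/ω)·sinh
numerator   = -0.8027 − (0.0498)·3.869333 − (-0.2545/3.6759)·3.737879 = -0.736602
denominator = 1 − 3.869333 = -2.869333
p = -0.736602 / -2.869333 = 0.2567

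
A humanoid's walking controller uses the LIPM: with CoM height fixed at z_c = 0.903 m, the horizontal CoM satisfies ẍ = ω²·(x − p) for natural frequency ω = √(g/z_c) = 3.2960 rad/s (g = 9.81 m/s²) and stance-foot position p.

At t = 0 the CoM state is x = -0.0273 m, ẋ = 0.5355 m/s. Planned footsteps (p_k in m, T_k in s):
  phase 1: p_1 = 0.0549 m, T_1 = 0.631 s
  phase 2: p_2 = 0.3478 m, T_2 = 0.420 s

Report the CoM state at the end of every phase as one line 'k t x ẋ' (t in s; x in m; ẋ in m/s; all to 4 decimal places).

phase 1: p=0.0549, T=0.631, ωT=2.079776, cosh=4.063817, sinh=3.938859; start (x,ẋ)=(-0.027300, 0.535500) → end (x,ẋ)=(0.360799, 1.109014)
phase 2: p=0.3478, T=0.420, ωT=1.384320, cosh=2.121302, sinh=1.870808; start (x,ẋ)=(0.360799, 1.109014) → end (x,ẋ)=(1.004851, 2.432711)

1 0.6310 0.3608 1.1090
2 1.0510 1.0049 2.4327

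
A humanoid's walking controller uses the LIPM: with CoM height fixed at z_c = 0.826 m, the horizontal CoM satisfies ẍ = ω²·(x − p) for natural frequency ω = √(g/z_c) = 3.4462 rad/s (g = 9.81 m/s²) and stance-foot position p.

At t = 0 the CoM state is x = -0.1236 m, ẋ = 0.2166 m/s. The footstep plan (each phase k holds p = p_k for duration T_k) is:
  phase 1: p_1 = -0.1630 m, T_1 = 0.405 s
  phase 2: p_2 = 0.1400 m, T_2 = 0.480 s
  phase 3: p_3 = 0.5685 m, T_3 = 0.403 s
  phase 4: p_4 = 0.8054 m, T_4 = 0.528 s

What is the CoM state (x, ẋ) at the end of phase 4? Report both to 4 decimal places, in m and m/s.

x = 1.8519, ẋ = 3.8065

phase 1: p=-0.1630, T=0.405, ωT=1.395711, cosh=2.142751, sinh=1.895094; start (x,ẋ)=(-0.123600, 0.216600) → end (x,ẋ)=(0.040535, 0.721436)
phase 2: p=0.1400, T=0.480, ωT=1.654176, cosh=2.710010, sinh=2.518760; start (x,ẋ)=(0.040535, 0.721436) → end (x,ẋ)=(0.397731, 1.091723)
phase 3: p=0.5685, T=0.403, ωT=1.388819, cosh=2.129740, sinh=1.880370; start (x,ẋ)=(0.397731, 1.091723) → end (x,ẋ)=(0.800490, 1.218482)
phase 4: p=0.8054, T=0.528, ωT=1.819594, cosh=3.165721, sinh=3.003630; start (x,ẋ)=(0.800490, 1.218482) → end (x,ẋ)=(1.851857, 3.806550)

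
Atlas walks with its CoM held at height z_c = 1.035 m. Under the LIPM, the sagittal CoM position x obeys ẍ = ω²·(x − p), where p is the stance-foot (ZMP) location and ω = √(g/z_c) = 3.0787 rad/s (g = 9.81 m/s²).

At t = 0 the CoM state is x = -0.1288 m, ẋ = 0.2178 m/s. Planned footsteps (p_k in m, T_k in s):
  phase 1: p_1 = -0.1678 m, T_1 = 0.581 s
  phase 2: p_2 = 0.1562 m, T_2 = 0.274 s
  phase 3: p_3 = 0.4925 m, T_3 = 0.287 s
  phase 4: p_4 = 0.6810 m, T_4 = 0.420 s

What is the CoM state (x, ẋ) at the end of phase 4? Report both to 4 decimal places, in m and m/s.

x = 2.2091, ẋ = 5.0308

phase 1: p=-0.1678, T=0.581, ωT=1.788725, cosh=3.074496, sinh=2.907323; start (x,ẋ)=(-0.128800, 0.217800) → end (x,ẋ)=(0.157781, 1.018705)
phase 2: p=0.1562, T=0.274, ωT=0.843564, cosh=1.377406, sinh=0.947231; start (x,ẋ)=(0.157781, 1.018705) → end (x,ẋ)=(0.471806, 1.407783)
phase 3: p=0.4925, T=0.287, ωT=0.883587, cosh=1.416430, sinh=1.003133; start (x,ẋ)=(0.471806, 1.407783) → end (x,ẋ)=(0.921886, 1.930115)
phase 4: p=0.6810, T=0.420, ωT=1.293054, cosh=1.959165, sinh=1.684733; start (x,ẋ)=(0.921886, 1.930115) → end (x,ẋ)=(2.209137, 5.030837)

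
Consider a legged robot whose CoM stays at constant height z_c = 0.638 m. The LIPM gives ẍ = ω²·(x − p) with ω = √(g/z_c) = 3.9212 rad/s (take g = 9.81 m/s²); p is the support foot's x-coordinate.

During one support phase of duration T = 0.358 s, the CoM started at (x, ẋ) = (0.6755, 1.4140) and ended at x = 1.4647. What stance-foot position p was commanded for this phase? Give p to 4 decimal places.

p = 0.5895

ωT = 3.9212·0.358 = 1.403790; cosh(ωT) = 2.158130, sinh(ωT) = 1.912466
x(T) = p + (x₀−p)·cosh(ωT) + (ẋ₀/ω)·sinh(ωT) ⇒ p·(1 − cosh) = x(T) − x₀·cosh − (ẋ₀/ω)·sinh
numerator   = 1.4647 − (0.6755)·2.158130 − (1.4140/3.9212)·1.912466 = -0.682760
denominator = 1 − 2.158130 = -1.158130
p = -0.682760 / -1.158130 = 0.5895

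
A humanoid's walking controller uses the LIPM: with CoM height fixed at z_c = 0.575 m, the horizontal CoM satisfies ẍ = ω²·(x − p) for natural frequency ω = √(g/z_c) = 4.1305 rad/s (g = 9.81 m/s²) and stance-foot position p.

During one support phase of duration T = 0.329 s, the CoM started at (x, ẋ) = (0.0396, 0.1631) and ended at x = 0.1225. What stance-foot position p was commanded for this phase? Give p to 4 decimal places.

p = 0.0292

ωT = 4.1305·0.329 = 1.358934; cosh(ωT) = 2.074489, sinh(ωT) = 1.817555
x(T) = p + (x₀−p)·cosh(ωT) + (ẋ₀/ω)·sinh(ωT) ⇒ p·(1 − cosh) = x(T) − x₀·cosh − (ẋ₀/ω)·sinh
numerator   = 0.1225 − (0.0396)·2.074489 − (0.1631/4.1305)·1.817555 = -0.031419
denominator = 1 − 2.074489 = -1.074489
p = -0.031419 / -1.074489 = 0.0292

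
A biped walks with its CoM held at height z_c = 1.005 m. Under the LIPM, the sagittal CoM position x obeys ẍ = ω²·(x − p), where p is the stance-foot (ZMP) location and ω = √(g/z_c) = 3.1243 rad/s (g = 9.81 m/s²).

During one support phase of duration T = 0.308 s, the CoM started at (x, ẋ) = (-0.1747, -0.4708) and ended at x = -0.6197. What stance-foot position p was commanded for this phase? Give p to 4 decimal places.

ωT = 3.1243·0.308 = 0.962284; cosh(ωT) = 1.499844, sinh(ωT) = 1.117825
x(T) = p + (x₀−p)·cosh(ωT) + (ẋ₀/ω)·sinh(ωT) ⇒ p·(1 − cosh) = x(T) − x₀·cosh − (ẋ₀/ω)·sinh
numerator   = -0.6197 − (-0.1747)·1.499844 − (-0.4708/3.1243)·1.117825 = -0.189232
denominator = 1 − 1.499844 = -0.499844
p = -0.189232 / -0.499844 = 0.3786

p = 0.3786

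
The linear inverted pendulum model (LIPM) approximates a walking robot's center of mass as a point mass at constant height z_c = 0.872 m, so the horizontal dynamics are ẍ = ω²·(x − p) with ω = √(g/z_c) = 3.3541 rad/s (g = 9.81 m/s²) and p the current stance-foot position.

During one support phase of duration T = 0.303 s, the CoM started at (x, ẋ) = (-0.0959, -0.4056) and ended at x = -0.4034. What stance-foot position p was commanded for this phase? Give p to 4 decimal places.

p = 0.1927

ωT = 3.3541·0.303 = 1.016292; cosh(ωT) = 1.562433, sinh(ωT) = 1.200499
x(T) = p + (x₀−p)·cosh(ωT) + (ẋ₀/ω)·sinh(ωT) ⇒ p·(1 − cosh) = x(T) − x₀·cosh − (ẋ₀/ω)·sinh
numerator   = -0.4034 − (-0.0959)·1.562433 − (-0.4056/3.3541)·1.200499 = -0.108390
denominator = 1 − 1.562433 = -0.562433
p = -0.108390 / -0.562433 = 0.1927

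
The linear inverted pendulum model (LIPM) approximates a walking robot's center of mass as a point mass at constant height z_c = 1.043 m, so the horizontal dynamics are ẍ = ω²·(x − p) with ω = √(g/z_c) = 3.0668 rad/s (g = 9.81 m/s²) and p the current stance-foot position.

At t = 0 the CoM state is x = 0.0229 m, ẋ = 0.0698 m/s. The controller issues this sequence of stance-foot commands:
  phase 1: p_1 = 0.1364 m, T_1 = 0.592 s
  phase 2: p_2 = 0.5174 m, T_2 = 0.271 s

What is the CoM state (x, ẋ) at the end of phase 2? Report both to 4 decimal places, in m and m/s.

phase 1: p=0.1364, T=0.592, ωT=1.815546, cosh=3.153588, sinh=2.990839; start (x,ẋ)=(0.022900, 0.069800) → end (x,ẋ)=(-0.153461, -0.820936)
phase 2: p=0.5174, T=0.271, ωT=0.831103, cosh=1.365709, sinh=0.930140; start (x,ẋ)=(-0.153461, -0.820936) → end (x,ẋ)=(-0.647786, -3.034828)

x = -0.6478, ẋ = -3.0348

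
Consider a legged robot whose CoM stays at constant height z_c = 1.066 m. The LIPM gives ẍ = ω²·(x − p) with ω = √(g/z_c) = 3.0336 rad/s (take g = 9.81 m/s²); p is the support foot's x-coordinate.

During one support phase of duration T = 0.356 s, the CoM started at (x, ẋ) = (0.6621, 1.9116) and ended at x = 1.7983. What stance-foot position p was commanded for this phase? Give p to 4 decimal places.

p = 0.1708

ωT = 3.0336·0.356 = 1.079962; cosh(ωT) = 1.642088, sinh(ωT) = 1.302479
x(T) = p + (x₀−p)·cosh(ωT) + (ẋ₀/ω)·sinh(ωT) ⇒ p·(1 − cosh) = x(T) − x₀·cosh − (ẋ₀/ω)·sinh
numerator   = 1.7983 − (0.6621)·1.642088 − (1.9116/3.0336)·1.302479 = -0.109673
denominator = 1 − 1.642088 = -0.642088
p = -0.109673 / -0.642088 = 0.1708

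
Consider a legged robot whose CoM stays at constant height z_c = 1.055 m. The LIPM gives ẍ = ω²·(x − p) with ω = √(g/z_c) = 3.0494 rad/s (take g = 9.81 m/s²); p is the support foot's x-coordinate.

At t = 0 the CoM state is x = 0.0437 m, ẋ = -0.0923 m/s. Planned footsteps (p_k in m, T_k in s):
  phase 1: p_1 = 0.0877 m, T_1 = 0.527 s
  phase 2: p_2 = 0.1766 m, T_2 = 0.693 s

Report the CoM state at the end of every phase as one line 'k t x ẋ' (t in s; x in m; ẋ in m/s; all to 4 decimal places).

phase 1: p=0.0877, T=0.527, ωT=1.607034, cosh=2.594238, sinh=2.393756; start (x,ẋ)=(0.043700, -0.092300) → end (x,ẋ)=(-0.098901, -0.560627)
phase 2: p=0.1766, T=0.693, ωT=2.113234, cosh=4.197904, sinh=4.077057; start (x,ẋ)=(-0.098901, -0.560627) → end (x,ẋ)=(-1.729488, -5.778649)

1 0.5270 -0.0989 -0.5606
2 1.2200 -1.7295 -5.7786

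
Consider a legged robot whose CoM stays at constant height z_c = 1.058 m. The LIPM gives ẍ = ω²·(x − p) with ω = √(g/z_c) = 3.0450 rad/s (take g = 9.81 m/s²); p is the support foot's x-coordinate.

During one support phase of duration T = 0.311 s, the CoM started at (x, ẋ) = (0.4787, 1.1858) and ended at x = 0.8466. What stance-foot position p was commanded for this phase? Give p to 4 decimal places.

ωT = 3.0450·0.311 = 0.946995; cosh(ωT) = 1.482928, sinh(ωT) = 1.095023
x(T) = p + (x₀−p)·cosh(ωT) + (ẋ₀/ω)·sinh(ωT) ⇒ p·(1 − cosh) = x(T) − x₀·cosh − (ẋ₀/ω)·sinh
numerator   = 0.8466 − (0.4787)·1.482928 − (1.1858/3.0450)·1.095023 = -0.289707
denominator = 1 − 1.482928 = -0.482928
p = -0.289707 / -0.482928 = 0.5999

p = 0.5999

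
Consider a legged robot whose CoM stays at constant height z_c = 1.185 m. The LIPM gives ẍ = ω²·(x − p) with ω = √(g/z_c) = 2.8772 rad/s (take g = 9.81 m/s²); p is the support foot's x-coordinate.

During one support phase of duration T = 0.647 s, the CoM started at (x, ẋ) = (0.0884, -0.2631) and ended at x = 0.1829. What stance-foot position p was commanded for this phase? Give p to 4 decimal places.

p = -0.0779

ωT = 2.8772·0.647 = 1.861548; cosh(ωT) = 3.294561, sinh(ωT) = 3.139130
x(T) = p + (x₀−p)·cosh(ωT) + (ẋ₀/ω)·sinh(ωT) ⇒ p·(1 − cosh) = x(T) − x₀·cosh − (ẋ₀/ω)·sinh
numerator   = 0.1829 − (0.0884)·3.294561 − (-0.2631/2.8772)·3.139130 = 0.178712
denominator = 1 − 3.294561 = -2.294561
p = 0.178712 / -2.294561 = -0.0779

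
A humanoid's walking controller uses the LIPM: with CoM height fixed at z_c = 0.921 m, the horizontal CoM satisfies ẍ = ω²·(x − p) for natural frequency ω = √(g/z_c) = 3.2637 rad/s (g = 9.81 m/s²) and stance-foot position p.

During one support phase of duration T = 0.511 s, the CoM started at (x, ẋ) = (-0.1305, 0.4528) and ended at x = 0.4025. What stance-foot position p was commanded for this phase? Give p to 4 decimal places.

ωT = 3.2637·0.511 = 1.667751; cosh(ωT) = 2.744452, sinh(ωT) = 2.555781
x(T) = p + (x₀−p)·cosh(ωT) + (ẋ₀/ω)·sinh(ωT) ⇒ p·(1 − cosh) = x(T) − x₀·cosh − (ẋ₀/ω)·sinh
numerator   = 0.4025 − (-0.1305)·2.744452 − (0.4528/3.2637)·2.555781 = 0.406066
denominator = 1 − 2.744452 = -1.744452
p = 0.406066 / -1.744452 = -0.2328

p = -0.2328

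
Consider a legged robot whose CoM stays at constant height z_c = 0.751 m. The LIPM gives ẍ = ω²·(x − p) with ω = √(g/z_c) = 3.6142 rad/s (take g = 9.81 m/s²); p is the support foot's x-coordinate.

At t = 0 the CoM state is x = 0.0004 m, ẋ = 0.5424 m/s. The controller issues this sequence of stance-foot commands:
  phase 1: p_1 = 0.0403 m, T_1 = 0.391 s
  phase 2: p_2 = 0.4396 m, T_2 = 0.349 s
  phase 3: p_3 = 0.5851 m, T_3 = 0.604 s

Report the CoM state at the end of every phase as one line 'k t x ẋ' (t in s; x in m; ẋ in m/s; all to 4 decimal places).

1 0.3910 0.2435 0.9016
2 0.7400 0.4707 0.5687
3 1.3440 0.7605 0.7447

phase 1: p=0.0403, T=0.391, ωT=1.413152, cosh=2.176131, sinh=1.932756; start (x,ẋ)=(0.000400, 0.542400) → end (x,ẋ)=(0.243530, 0.901617)
phase 2: p=0.4396, T=0.349, ωT=1.261356, cosh=1.906737, sinh=1.623467; start (x,ẋ)=(0.243530, 0.901617) → end (x,ẋ)=(0.470745, 0.568700)
phase 3: p=0.5851, T=0.604, ωT=2.182977, cosh=4.492692, sinh=4.379987; start (x,ẋ)=(0.470745, 0.568700) → end (x,ẋ)=(0.760537, 0.744741)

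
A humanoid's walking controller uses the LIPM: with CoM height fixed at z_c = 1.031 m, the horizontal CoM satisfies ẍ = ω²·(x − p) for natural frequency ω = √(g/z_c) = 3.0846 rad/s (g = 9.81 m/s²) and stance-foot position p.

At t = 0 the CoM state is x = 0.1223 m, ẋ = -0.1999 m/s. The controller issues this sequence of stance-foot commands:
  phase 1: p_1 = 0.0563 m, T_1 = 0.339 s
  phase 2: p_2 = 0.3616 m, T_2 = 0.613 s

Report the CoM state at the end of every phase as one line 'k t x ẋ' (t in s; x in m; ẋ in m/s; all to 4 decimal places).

1 0.3390 0.0810 -0.0657
2 0.9520 -0.6580 -3.0244

phase 1: p=0.0563, T=0.339, ωT=1.045679, cosh=1.598392, sinh=1.246939; start (x,ẋ)=(0.122300, -0.199900) → end (x,ẋ)=(0.080985, -0.065662)
phase 2: p=0.3616, T=0.613, ωT=1.890860, cosh=3.388002, sinh=3.237060; start (x,ẋ)=(0.080985, -0.065662) → end (x,ẋ)=(-0.658032, -3.024415)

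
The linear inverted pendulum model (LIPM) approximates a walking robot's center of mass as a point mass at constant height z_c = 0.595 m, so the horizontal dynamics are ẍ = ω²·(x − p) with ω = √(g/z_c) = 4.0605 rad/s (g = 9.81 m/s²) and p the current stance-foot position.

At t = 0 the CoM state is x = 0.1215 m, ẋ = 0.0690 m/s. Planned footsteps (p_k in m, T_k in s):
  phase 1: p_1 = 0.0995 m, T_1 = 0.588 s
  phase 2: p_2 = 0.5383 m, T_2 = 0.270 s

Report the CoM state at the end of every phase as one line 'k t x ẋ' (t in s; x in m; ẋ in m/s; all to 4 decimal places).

1 0.5880 0.3120 0.8609
2 0.8580 0.4437 0.2105

phase 1: p=0.0995, T=0.588, ωT=2.387574, cosh=5.489451, sinh=5.397599; start (x,ẋ)=(0.121500, 0.069000) → end (x,ẋ)=(0.311989, 0.860945)
phase 2: p=0.5383, T=0.270, ωT=1.096335, cosh=1.663635, sinh=1.329541; start (x,ẋ)=(0.311989, 0.860945) → end (x,ẋ)=(0.443703, 0.210536)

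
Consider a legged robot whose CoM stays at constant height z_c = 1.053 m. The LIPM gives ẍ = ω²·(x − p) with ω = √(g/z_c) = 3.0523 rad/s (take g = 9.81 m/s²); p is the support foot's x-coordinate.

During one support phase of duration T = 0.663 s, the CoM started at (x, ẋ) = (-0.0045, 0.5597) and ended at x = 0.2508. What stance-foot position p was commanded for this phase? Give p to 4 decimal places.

p = 0.1451

ωT = 3.0523·0.663 = 2.023675; cosh(ωT) = 3.849124, sinh(ωT) = 3.716955
x(T) = p + (x₀−p)·cosh(ωT) + (ẋ₀/ω)·sinh(ωT) ⇒ p·(1 − cosh) = x(T) − x₀·cosh − (ẋ₀/ω)·sinh
numerator   = 0.2508 − (-0.0045)·3.849124 − (0.5597/3.0523)·3.716955 = -0.413457
denominator = 1 − 3.849124 = -2.849124
p = -0.413457 / -2.849124 = 0.1451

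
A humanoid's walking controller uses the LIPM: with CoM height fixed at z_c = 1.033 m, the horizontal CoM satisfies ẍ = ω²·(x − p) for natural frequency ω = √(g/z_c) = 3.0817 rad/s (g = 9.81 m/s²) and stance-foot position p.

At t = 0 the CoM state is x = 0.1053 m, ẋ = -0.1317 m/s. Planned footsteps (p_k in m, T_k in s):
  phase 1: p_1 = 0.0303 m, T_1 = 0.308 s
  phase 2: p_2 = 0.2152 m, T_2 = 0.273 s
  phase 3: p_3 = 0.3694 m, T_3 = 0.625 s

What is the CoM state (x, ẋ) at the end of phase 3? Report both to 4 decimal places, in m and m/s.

phase 1: p=0.0303, T=0.308, ωT=0.949164, cosh=1.485306, sinh=1.098242; start (x,ẋ)=(0.105300, -0.131700) → end (x,ẋ)=(0.094763, 0.058219)
phase 2: p=0.2152, T=0.273, ωT=0.841304, cosh=1.375269, sinh=0.944121; start (x,ẋ)=(0.094763, 0.058219) → end (x,ẋ)=(0.067403, -0.270343)
phase 3: p=0.3694, T=0.625, ωT=1.926063, cosh=3.504078, sinh=3.358358; start (x,ẋ)=(0.067403, -0.270343) → end (x,ẋ)=(-0.983433, -4.072803)

x = -0.9834, ẋ = -4.0728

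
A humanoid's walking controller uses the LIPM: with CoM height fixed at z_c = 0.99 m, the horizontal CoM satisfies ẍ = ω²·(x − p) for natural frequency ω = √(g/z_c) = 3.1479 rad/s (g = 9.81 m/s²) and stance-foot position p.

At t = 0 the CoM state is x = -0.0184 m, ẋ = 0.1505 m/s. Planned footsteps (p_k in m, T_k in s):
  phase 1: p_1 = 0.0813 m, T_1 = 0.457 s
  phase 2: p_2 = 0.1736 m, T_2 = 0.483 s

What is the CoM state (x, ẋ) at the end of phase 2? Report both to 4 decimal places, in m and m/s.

x = -0.5516, ẋ = -2.1953

phase 1: p=0.0813, T=0.457, ωT=1.438590, cosh=2.226006, sinh=1.988744; start (x,ẋ)=(-0.018400, 0.150500) → end (x,ẋ)=(-0.045552, -0.289145)
phase 2: p=0.1736, T=0.483, ωT=1.520436, cosh=2.396417, sinh=2.177801; start (x,ẋ)=(-0.045552, -0.289145) → end (x,ẋ)=(-0.551617, -2.195305)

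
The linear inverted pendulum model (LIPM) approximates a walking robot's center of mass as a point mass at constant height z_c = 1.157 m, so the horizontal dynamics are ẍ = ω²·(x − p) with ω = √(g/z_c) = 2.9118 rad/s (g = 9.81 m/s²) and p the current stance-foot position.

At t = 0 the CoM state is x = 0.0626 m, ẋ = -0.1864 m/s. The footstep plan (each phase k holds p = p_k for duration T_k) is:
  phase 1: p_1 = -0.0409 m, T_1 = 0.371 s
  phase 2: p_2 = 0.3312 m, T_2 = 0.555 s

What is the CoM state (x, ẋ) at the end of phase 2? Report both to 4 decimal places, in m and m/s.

x = -0.3439, ẋ = -1.7833

phase 1: p=-0.0409, T=0.371, ωT=1.080278, cosh=1.642499, sinh=1.302998; start (x,ẋ)=(0.062600, -0.186400) → end (x,ẋ)=(0.045687, 0.086524)
phase 2: p=0.3312, T=0.555, ωT=1.616049, cosh=2.615924, sinh=2.417241; start (x,ẋ)=(0.045687, 0.086524) → end (x,ẋ)=(-0.343852, -1.783251)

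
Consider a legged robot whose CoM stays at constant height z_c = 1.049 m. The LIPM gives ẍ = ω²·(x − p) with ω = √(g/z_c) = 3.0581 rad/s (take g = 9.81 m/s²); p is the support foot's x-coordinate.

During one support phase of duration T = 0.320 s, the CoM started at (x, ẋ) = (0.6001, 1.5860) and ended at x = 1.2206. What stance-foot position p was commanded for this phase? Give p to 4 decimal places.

ωT = 3.0581·0.320 = 0.978592; cosh(ωT) = 1.518274, sinh(ωT) = 1.142434
x(T) = p + (x₀−p)·cosh(ωT) + (ẋ₀/ω)·sinh(ωT) ⇒ p·(1 − cosh) = x(T) − x₀·cosh − (ẋ₀/ω)·sinh
numerator   = 1.2206 − (0.6001)·1.518274 − (1.5860/3.0581)·1.142434 = -0.283008
denominator = 1 − 1.518274 = -0.518274
p = -0.283008 / -0.518274 = 0.5461

p = 0.5461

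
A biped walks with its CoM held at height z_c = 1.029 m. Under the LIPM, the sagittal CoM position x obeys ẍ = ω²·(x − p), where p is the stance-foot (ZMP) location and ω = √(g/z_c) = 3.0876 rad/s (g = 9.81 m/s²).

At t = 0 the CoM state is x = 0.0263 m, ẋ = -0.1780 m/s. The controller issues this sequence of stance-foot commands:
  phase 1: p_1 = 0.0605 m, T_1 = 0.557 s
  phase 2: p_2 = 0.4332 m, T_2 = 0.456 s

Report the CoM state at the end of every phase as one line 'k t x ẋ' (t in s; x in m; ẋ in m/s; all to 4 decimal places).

1 0.5570 -0.1938 -0.7982
2 1.0130 -1.4217 -5.4489

phase 1: p=0.0605, T=0.557, ωT=1.719793, cosh=2.881238, sinh=2.702135; start (x,ẋ)=(0.026300, -0.178000) → end (x,ẋ)=(-0.193816, -0.798195)
phase 2: p=0.4332, T=0.456, ωT=1.407946, cosh=2.166097, sinh=1.921452; start (x,ẋ)=(-0.193816, -0.798195) → end (x,ẋ)=(-1.421705, -5.448852)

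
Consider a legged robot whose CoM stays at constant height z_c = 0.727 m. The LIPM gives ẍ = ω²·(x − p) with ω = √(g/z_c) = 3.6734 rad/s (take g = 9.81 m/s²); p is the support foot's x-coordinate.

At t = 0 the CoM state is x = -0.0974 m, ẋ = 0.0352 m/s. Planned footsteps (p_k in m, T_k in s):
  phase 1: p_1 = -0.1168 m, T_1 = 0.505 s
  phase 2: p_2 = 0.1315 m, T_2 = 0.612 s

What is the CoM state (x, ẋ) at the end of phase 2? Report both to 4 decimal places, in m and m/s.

phase 1: p=-0.1168, T=0.505, ωT=1.855067, cosh=3.274284, sinh=3.117842; start (x,ẋ)=(-0.097400, 0.035200) → end (x,ẋ)=(-0.023402, 0.337445)
phase 2: p=0.1315, T=0.612, ωT=2.248121, cosh=4.787760, sinh=4.682163; start (x,ẋ)=(-0.023402, 0.337445) → end (x,ẋ)=(-0.180025, -1.048634)

x = -0.1800, ẋ = -1.0486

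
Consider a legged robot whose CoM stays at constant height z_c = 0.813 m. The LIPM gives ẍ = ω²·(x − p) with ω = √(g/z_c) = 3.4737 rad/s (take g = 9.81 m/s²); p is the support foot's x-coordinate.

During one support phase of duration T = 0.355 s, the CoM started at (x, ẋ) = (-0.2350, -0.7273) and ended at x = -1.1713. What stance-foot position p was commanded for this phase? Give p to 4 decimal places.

p = 0.4700

ωT = 3.4737·0.355 = 1.233163; cosh(ωT) = 1.861720, sinh(ωT) = 1.570350
x(T) = p + (x₀−p)·cosh(ωT) + (ẋ₀/ω)·sinh(ωT) ⇒ p·(1 − cosh) = x(T) − x₀·cosh − (ẋ₀/ω)·sinh
numerator   = -1.1713 − (-0.2350)·1.861720 − (-0.7273/3.4737)·1.570350 = -0.405007
denominator = 1 − 1.861720 = -0.861720
p = -0.405007 / -0.861720 = 0.4700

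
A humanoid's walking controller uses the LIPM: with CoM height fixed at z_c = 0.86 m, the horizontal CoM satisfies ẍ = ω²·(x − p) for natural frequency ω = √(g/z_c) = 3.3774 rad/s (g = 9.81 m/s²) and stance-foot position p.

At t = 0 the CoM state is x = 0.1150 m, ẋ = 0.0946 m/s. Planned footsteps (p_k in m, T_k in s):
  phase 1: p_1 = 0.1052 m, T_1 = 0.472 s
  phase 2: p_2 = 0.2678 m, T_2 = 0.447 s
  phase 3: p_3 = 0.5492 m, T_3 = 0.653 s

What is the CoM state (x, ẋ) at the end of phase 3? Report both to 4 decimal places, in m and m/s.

x = -0.2610, ẋ = -2.6179

phase 1: p=0.1052, T=0.472, ωT=1.594133, cosh=2.563571, sinh=2.360486; start (x,ẋ)=(0.115000, 0.094600) → end (x,ẋ)=(0.196440, 0.320642)
phase 2: p=0.2678, T=0.447, ωT=1.509698, cosh=2.373170, sinh=2.152193; start (x,ẋ)=(0.196440, 0.320642) → end (x,ẋ)=(0.302774, 0.242233)
phase 3: p=0.5492, T=0.653, ωT=2.205442, cosh=4.592233, sinh=4.482031; start (x,ẋ)=(0.302774, 0.242233) → end (x,ẋ)=(-0.260989, -2.617917)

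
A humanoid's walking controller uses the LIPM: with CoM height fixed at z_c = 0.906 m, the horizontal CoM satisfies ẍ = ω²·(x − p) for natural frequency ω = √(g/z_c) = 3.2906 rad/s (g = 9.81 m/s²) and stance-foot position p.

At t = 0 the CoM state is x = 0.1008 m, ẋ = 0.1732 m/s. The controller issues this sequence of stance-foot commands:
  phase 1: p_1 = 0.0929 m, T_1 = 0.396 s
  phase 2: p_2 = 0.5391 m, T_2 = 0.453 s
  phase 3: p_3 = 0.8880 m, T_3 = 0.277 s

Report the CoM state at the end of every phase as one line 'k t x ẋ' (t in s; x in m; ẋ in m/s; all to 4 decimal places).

1 0.3960 0.1982 0.3866
2 0.8490 -0.0084 -1.4621
3 1.1260 -0.8708 -5.1895

phase 1: p=0.0929, T=0.396, ωT=1.303078, cosh=1.976151, sinh=1.704456; start (x,ẋ)=(0.100800, 0.173200) → end (x,ẋ)=(0.198225, 0.386578)
phase 2: p=0.5391, T=0.453, ωT=1.490642, cosh=2.332586, sinh=2.107358; start (x,ẋ)=(0.198225, 0.386578) → end (x,ẋ)=(-0.008448, -1.462060)
phase 3: p=0.8880, T=0.277, ωT=0.911496, cosh=1.444982, sinh=1.043060; start (x,ẋ)=(-0.008448, -1.462060) → end (x,ẋ)=(-0.870799, -5.189525)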